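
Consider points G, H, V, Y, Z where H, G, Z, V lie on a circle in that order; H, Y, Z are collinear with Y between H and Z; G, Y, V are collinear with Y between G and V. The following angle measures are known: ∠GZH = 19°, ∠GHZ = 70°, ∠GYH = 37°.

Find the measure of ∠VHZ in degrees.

1. ∠HGZ = 91°  [△HGZ]
2. ∠GVZ = 70°  [same arc GZ]
3. ∠VYZ = 37°  [vertical angles at Y]
4. ∠HVZ = 89°  [cyclic HGZV, opposite ∠G+∠V]
5. ∠HZV = 73°  [△ZYV]
6. ∠VHZ = 18°  [△HZV]

∠VHZ = 18°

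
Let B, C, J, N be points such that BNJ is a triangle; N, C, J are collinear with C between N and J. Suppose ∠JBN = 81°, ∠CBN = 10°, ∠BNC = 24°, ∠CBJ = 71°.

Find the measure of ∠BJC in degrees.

∠BJC = 75°

1. ∠BCN = 146°  [△BNC]
2. ∠BCJ = 34°  [linear pair at C on NJ]
3. ∠BJC = 75°  [△BCJ]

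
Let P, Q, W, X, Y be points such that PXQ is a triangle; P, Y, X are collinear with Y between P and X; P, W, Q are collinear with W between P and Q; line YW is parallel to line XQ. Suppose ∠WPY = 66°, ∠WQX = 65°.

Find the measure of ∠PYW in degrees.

1. ∠QPX = 66°  [Y on PX, W on PQ]
2. ∠PQX = 65°  [W on ray QP]
3. ∠PXQ = 49°  [△PXQ]
4. ∠PYW = 49°  [YW∥XQ, corresponding at Y]

∠PYW = 49°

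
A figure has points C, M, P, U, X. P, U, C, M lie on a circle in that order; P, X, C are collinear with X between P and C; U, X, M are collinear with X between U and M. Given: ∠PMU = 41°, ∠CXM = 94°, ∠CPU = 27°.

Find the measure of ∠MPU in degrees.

∠MPU = 80°

1. ∠PXU = 94°  [vertical angles at X]
2. ∠MUP = 59°  [△PXU]
3. ∠MPU = 80°  [△PUM]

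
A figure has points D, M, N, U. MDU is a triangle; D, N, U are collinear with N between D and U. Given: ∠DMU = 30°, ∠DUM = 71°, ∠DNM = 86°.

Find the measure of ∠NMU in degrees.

1. ∠MUN = 71°  [N on ray UD]
2. ∠MNU = 94°  [linear pair at N on DU]
3. ∠NMU = 15°  [△MNU]

∠NMU = 15°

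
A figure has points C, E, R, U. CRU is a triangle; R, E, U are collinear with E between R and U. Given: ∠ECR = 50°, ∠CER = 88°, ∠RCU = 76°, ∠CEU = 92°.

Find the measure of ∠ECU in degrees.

1. ∠CRE = 42°  [△CRE]
2. ∠CRU = 42°  [E on ray RU]
3. ∠CUR = 62°  [△CRU]
4. ∠CUE = 62°  [E on ray UR]
5. ∠ECU = 26°  [△CEU]

∠ECU = 26°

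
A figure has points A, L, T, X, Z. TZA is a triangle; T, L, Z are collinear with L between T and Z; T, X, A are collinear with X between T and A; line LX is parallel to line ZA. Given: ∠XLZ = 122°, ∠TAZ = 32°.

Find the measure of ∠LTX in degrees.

1. ∠TLX = 58°  [linear pair at L on TZ]
2. ∠LXT = 32°  [LX∥ZA, corresponding at X]
3. ∠LTX = 90°  [△TLX]

∠LTX = 90°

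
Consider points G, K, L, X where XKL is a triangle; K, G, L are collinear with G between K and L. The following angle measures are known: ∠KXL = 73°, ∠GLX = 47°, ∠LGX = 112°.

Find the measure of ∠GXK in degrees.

1. ∠KLX = 47°  [G on ray LK]
2. ∠KGX = 68°  [linear pair at G on KL]
3. ∠LKX = 60°  [△XKL]
4. ∠GKX = 60°  [G on ray KL]
5. ∠GXK = 52°  [△XKG]

∠GXK = 52°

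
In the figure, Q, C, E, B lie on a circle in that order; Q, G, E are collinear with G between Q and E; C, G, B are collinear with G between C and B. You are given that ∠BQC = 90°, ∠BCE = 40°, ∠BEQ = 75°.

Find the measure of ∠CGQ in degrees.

∠CGQ = 55°

1. ∠BEC = 90°  [cyclic QCEB, opposite ∠Q+∠E]
2. ∠CBE = 50°  [△CEB]
3. ∠BCQ = 75°  [same arc QB]
4. ∠CQE = 50°  [same arc CE]
5. ∠CGQ = 55°  [△QGC]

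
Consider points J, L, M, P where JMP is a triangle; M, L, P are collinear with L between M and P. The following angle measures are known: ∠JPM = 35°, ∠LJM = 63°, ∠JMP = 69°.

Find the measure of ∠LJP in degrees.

1. ∠JPL = 35°  [L on ray PM]
2. ∠JML = 69°  [L on ray MP]
3. ∠JLM = 48°  [△JML]
4. ∠JLP = 132°  [linear pair at L on MP]
5. ∠LJP = 13°  [△JLP]

∠LJP = 13°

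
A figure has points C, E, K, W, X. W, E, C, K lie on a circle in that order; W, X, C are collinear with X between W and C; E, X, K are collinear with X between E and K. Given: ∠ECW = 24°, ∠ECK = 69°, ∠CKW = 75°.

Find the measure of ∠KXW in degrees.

∠KXW = 96°

1. ∠EKW = 24°  [same arc WE]
2. ∠EWK = 111°  [cyclic WECK, opposite ∠W+∠C]
3. ∠KEW = 45°  [△WEK]
4. ∠KCW = 45°  [same arc WK]
5. ∠CWK = 60°  [△WCK]
6. ∠KXW = 96°  [△WXK]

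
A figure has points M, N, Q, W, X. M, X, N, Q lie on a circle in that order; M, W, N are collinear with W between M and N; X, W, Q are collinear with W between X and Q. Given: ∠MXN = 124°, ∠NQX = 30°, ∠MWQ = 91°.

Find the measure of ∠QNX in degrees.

∠QNX = 87°

1. ∠NMX = 30°  [same arc XN]
2. ∠NWX = 91°  [vertical angles at W]
3. ∠MNX = 26°  [△MXN]
4. ∠NXQ = 63°  [△XWN]
5. ∠QNX = 87°  [△XNQ]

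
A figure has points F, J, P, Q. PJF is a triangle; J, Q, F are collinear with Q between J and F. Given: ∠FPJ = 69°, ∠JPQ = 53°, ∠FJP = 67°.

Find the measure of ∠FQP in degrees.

∠FQP = 120°

1. ∠PJQ = 67°  [Q on ray JF]
2. ∠JQP = 60°  [△PJQ]
3. ∠FQP = 120°  [linear pair at Q on JF]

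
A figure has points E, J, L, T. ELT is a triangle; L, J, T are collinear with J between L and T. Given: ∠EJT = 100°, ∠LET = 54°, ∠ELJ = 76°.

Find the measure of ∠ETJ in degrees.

∠ETJ = 50°

1. ∠ELT = 76°  [J on ray LT]
2. ∠ETL = 50°  [△ELT]
3. ∠ETJ = 50°  [J on ray TL]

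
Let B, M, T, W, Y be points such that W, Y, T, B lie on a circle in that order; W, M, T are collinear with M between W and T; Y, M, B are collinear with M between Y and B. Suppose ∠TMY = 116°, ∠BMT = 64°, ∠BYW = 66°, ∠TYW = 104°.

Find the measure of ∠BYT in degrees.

∠BYT = 38°

1. ∠WMY = 64°  [linear pair at M on WT]
2. ∠TWY = 50°  [△WMY]
3. ∠WTY = 26°  [△WYT]
4. ∠BYT = 38°  [△YMT]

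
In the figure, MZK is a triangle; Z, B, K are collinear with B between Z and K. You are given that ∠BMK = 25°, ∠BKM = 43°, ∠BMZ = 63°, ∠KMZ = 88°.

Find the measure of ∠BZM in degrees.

1. ∠MKZ = 43°  [B on ray KZ]
2. ∠KZM = 49°  [△MZK]
3. ∠BZM = 49°  [B on ray ZK]

∠BZM = 49°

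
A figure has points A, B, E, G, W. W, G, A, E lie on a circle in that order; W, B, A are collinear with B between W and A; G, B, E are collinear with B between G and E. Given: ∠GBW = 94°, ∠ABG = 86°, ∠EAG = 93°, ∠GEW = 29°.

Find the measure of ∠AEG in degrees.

∠AEG = 22°

1. ∠GAW = 29°  [same arc WG]
2. ∠AGE = 65°  [△GBA]
3. ∠AEG = 22°  [△GAE]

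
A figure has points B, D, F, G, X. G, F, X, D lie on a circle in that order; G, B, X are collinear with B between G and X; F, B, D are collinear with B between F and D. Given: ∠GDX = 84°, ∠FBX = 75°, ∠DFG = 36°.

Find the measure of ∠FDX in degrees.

1. ∠DBG = 75°  [vertical angles at B]
2. ∠DXG = 36°  [same arc GD]
3. ∠DBX = 105°  [linear pair at B on GX]
4. ∠FDX = 39°  [△XBD]

∠FDX = 39°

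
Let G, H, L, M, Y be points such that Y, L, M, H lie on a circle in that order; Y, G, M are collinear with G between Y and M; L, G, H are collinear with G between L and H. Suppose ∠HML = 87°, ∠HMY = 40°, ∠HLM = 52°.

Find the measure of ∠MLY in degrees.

∠MLY = 92°

1. ∠HYL = 93°  [cyclic YLMH, opposite ∠Y+∠M]
2. ∠LHM = 41°  [△LMH]
3. ∠HLY = 40°  [same arc YH]
4. ∠LHY = 47°  [△YLH]
5. ∠LYM = 41°  [same arc LM]
6. ∠LMY = 47°  [same arc YL]
7. ∠MLY = 92°  [△YLM]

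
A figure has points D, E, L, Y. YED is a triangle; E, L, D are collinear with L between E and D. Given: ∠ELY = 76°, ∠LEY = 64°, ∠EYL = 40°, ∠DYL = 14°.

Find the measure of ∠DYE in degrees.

∠DYE = 54°

1. ∠DLY = 104°  [linear pair at L on ED]
2. ∠DEY = 64°  [L on ray ED]
3. ∠LDY = 62°  [△YLD]
4. ∠EDY = 62°  [L on ray DE]
5. ∠DYE = 54°  [△YED]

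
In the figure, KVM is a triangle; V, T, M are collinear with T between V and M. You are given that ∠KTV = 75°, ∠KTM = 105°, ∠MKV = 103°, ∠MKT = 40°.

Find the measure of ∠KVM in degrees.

∠KVM = 42°

1. ∠KMT = 35°  [△KTM]
2. ∠KMV = 35°  [T on ray MV]
3. ∠KVM = 42°  [△KVM]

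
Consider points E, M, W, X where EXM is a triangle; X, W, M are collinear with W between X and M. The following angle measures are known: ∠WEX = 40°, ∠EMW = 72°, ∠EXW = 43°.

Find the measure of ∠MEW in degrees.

1. ∠EWX = 97°  [△EXW]
2. ∠EWM = 83°  [linear pair at W on XM]
3. ∠MEW = 25°  [△EWM]

∠MEW = 25°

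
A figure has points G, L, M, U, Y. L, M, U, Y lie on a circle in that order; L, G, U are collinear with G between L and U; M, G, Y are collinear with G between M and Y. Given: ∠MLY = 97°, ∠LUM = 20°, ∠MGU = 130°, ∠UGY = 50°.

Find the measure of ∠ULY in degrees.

∠ULY = 30°

1. ∠LYM = 20°  [same arc LM]
2. ∠LGY = 130°  [vertical angles at G]
3. ∠ULY = 30°  [△LGY]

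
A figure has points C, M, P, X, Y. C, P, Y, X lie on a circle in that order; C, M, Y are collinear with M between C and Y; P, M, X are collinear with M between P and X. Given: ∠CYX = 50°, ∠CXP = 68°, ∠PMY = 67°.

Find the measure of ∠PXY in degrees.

∠PXY = 17°

1. ∠CPX = 50°  [same arc CX]
2. ∠CYP = 68°  [same arc CP]
3. ∠PCX = 62°  [△CPX]
4. ∠XPY = 45°  [△PMY]
5. ∠PYX = 118°  [cyclic CPYX, opposite ∠C+∠Y]
6. ∠PXY = 17°  [△PYX]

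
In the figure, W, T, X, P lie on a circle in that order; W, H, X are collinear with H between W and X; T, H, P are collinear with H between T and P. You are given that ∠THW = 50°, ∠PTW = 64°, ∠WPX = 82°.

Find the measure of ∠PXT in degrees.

1. ∠PHX = 50°  [vertical angles at H]
2. ∠PXW = 64°  [same arc WP]
3. ∠PWX = 34°  [△WXP]
4. ∠TPX = 66°  [△XHP]
5. ∠PTX = 34°  [same arc XP]
6. ∠PXT = 80°  [△TXP]

∠PXT = 80°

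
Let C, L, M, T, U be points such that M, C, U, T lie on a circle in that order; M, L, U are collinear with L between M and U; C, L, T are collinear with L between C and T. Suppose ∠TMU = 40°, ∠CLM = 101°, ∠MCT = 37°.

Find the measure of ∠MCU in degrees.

1. ∠TCU = 40°  [same arc UT]
2. ∠CLU = 79°  [linear pair at L on MU]
3. ∠CMU = 42°  [△MLC]
4. ∠CUM = 61°  [△CLU]
5. ∠MCU = 77°  [△MCU]

∠MCU = 77°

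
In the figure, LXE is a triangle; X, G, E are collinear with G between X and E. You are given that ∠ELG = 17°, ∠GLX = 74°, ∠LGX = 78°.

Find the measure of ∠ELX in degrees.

∠ELX = 91°

1. ∠GXL = 28°  [△LXG]
2. ∠EGL = 102°  [linear pair at G on XE]
3. ∠EXL = 28°  [G on ray XE]
4. ∠GEL = 61°  [△LGE]
5. ∠LEX = 61°  [G on ray EX]
6. ∠ELX = 91°  [△LXE]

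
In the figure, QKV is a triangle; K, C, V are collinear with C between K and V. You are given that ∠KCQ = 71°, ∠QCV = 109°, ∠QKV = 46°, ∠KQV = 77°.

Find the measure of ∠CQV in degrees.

1. ∠KVQ = 57°  [△QKV]
2. ∠CVQ = 57°  [C on ray VK]
3. ∠CQV = 14°  [△QCV]

∠CQV = 14°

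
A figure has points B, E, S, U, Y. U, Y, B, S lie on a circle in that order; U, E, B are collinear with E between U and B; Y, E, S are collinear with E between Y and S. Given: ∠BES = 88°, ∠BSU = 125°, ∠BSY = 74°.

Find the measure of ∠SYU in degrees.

1. ∠UEY = 88°  [vertical angles at E]
2. ∠BUY = 74°  [same arc YB]
3. ∠SYU = 18°  [△UEY]

∠SYU = 18°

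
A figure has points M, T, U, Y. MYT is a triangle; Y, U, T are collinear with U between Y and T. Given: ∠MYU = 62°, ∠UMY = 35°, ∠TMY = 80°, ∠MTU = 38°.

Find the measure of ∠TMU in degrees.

1. ∠MUY = 83°  [△MYU]
2. ∠MUT = 97°  [linear pair at U on YT]
3. ∠TMU = 45°  [△MUT]

∠TMU = 45°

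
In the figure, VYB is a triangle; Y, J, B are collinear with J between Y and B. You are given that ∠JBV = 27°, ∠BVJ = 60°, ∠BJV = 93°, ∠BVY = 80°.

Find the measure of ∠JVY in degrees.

∠JVY = 20°

1. ∠VBY = 27°  [J on ray BY]
2. ∠VJY = 87°  [linear pair at J on YB]
3. ∠BYV = 73°  [△VYB]
4. ∠JYV = 73°  [J on ray YB]
5. ∠JVY = 20°  [△VYJ]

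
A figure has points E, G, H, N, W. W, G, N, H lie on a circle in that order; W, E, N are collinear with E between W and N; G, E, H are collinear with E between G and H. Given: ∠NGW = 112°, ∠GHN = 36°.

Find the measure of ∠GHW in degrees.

∠GHW = 32°

1. ∠GWN = 36°  [same arc GN]
2. ∠GNW = 32°  [△WGN]
3. ∠GHW = 32°  [same arc WG]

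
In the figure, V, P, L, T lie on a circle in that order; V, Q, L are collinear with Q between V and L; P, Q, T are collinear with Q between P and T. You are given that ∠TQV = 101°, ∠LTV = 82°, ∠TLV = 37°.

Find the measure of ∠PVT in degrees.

1. ∠LVT = 61°  [△VLT]
2. ∠TPV = 37°  [same arc VT]
3. ∠PTV = 18°  [△VQT]
4. ∠PVT = 125°  [△VPT]

∠PVT = 125°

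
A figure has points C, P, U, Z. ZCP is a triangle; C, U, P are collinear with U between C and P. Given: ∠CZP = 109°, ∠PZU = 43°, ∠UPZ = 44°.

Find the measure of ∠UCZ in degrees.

1. ∠CPZ = 44°  [U on ray PC]
2. ∠PCZ = 27°  [△ZCP]
3. ∠UCZ = 27°  [U on ray CP]

∠UCZ = 27°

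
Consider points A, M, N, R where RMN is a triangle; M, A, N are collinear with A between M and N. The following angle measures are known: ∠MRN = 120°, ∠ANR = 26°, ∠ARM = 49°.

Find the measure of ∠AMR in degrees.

1. ∠MNR = 26°  [A on ray NM]
2. ∠NMR = 34°  [△RMN]
3. ∠AMR = 34°  [A on ray MN]

∠AMR = 34°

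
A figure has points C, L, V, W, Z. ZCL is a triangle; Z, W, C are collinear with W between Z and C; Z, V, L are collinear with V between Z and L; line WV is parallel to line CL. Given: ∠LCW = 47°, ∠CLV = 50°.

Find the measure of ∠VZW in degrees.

1. ∠LCZ = 47°  [W on ray CZ]
2. ∠CLZ = 50°  [V on ray LZ]
3. ∠CZL = 83°  [△ZCL]
4. ∠VZW = 83°  [W on ZC, V on ZL]

∠VZW = 83°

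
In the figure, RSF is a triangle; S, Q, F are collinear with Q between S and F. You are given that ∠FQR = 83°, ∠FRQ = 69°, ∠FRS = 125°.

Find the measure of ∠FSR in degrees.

1. ∠QFR = 28°  [△RQF]
2. ∠RFS = 28°  [Q on ray FS]
3. ∠FSR = 27°  [△RSF]

∠FSR = 27°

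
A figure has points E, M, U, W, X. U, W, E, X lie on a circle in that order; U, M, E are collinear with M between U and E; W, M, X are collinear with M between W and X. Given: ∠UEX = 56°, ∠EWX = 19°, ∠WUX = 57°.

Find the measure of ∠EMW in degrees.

∠EMW = 94°

1. ∠UWX = 56°  [same arc UX]
2. ∠EUX = 19°  [same arc EX]
3. ∠UXW = 67°  [△UWX]
4. ∠UMX = 94°  [△UMX]
5. ∠EMW = 94°  [vertical angles at M]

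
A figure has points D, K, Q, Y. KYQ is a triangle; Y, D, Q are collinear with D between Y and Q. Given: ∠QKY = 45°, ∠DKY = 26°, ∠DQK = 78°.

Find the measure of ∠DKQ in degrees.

∠DKQ = 19°

1. ∠KQY = 78°  [D on ray QY]
2. ∠KYQ = 57°  [△KYQ]
3. ∠DYK = 57°  [D on ray YQ]
4. ∠KDY = 97°  [△KYD]
5. ∠KDQ = 83°  [linear pair at D on YQ]
6. ∠DKQ = 19°  [△KDQ]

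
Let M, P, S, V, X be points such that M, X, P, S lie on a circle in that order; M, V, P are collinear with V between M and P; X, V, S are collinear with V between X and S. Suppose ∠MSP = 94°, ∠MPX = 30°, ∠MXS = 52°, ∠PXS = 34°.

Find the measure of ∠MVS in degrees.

∠MVS = 116°

1. ∠MSX = 30°  [same arc MX]
2. ∠PMS = 34°  [same arc PS]
3. ∠MVS = 116°  [△MVS]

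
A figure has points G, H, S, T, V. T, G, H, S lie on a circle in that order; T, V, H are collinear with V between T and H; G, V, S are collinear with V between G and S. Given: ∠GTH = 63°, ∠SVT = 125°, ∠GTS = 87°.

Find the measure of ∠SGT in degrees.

1. ∠GSH = 63°  [same arc GH]
2. ∠HVS = 55°  [linear pair at V on TH]
3. ∠SHT = 62°  [△HVS]
4. ∠SGT = 62°  [same arc TS]

∠SGT = 62°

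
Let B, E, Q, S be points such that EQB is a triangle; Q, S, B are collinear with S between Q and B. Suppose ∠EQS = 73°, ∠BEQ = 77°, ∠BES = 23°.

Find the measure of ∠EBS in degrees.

1. ∠BQE = 73°  [S on ray QB]
2. ∠EBQ = 30°  [△EQB]
3. ∠EBS = 30°  [S on ray BQ]

∠EBS = 30°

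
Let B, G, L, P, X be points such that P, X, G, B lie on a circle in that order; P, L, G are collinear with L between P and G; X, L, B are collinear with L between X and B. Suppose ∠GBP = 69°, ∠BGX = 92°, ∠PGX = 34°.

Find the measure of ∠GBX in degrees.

∠GBX = 35°

1. ∠GXP = 111°  [cyclic PXGB, opposite ∠X+∠B]
2. ∠GPX = 35°  [△PXG]
3. ∠GBX = 35°  [same arc XG]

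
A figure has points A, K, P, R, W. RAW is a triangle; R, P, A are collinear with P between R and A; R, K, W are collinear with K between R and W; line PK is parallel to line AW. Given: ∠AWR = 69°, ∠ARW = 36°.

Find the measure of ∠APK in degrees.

∠APK = 105°

1. ∠RAW = 75°  [△RAW]
2. ∠KPR = 75°  [PK∥AW, corresponding at P]
3. ∠APK = 105°  [linear pair at P on RA]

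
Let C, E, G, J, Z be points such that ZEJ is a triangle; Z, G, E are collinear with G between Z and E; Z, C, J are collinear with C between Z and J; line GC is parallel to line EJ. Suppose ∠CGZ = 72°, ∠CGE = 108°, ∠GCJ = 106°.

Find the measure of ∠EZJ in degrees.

1. ∠GCZ = 74°  [linear pair at C on ZJ]
2. ∠CZG = 34°  [△ZGC]
3. ∠EZJ = 34°  [G on ZE, C on ZJ]

∠EZJ = 34°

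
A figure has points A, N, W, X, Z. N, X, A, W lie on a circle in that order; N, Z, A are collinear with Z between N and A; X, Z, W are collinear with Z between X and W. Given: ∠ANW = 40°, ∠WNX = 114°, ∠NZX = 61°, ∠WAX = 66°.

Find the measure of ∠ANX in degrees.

∠ANX = 74°

1. ∠AXW = 40°  [same arc AW]
2. ∠AWX = 74°  [△XAW]
3. ∠ANX = 74°  [same arc XA]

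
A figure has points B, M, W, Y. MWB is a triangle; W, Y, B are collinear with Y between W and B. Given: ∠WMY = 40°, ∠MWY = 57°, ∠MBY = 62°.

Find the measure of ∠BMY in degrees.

∠BMY = 21°

1. ∠MYW = 83°  [△MWY]
2. ∠BYM = 97°  [linear pair at Y on WB]
3. ∠BMY = 21°  [△MYB]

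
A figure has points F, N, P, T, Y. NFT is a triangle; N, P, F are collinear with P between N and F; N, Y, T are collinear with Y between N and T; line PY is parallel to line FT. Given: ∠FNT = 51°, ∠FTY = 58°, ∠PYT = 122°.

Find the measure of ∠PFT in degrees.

∠PFT = 71°

1. ∠FTN = 58°  [Y on ray TN]
2. ∠NFT = 71°  [△NFT]
3. ∠PFT = 71°  [P on ray FN]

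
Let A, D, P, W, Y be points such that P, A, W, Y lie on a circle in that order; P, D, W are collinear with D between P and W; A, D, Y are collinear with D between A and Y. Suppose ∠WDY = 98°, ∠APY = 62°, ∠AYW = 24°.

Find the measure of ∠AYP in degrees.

1. ∠ADP = 98°  [vertical angles at D]
2. ∠APW = 24°  [same arc AW]
3. ∠PAY = 58°  [△PDA]
4. ∠AYP = 60°  [△PAY]

∠AYP = 60°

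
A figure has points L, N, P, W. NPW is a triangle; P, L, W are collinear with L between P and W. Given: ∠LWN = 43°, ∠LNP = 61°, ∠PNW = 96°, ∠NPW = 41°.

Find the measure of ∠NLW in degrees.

1. ∠LPN = 41°  [L on ray PW]
2. ∠NLP = 78°  [△NPL]
3. ∠NLW = 102°  [linear pair at L on PW]

∠NLW = 102°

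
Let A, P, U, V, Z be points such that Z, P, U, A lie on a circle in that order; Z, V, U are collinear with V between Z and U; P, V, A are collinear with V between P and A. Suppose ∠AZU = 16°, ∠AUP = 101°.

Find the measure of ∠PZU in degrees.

1. ∠APU = 16°  [same arc UA]
2. ∠PAU = 63°  [△PUA]
3. ∠PZU = 63°  [same arc PU]

∠PZU = 63°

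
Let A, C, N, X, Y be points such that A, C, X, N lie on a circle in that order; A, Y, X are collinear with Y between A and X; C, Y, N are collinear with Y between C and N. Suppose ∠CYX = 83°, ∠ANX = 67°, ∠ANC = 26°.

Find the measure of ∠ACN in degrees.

1. ∠AYC = 97°  [linear pair at Y on AX]
2. ∠ACX = 113°  [cyclic ACXN, opposite ∠C+∠N]
3. ∠AXC = 26°  [same arc AC]
4. ∠CAX = 41°  [△ACX]
5. ∠ACN = 42°  [△AYC]

∠ACN = 42°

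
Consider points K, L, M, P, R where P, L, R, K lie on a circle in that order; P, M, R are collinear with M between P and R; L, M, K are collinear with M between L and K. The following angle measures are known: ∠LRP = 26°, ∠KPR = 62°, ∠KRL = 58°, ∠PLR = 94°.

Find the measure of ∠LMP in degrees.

∠LMP = 88°

1. ∠LKP = 26°  [same arc PL]
2. ∠LPR = 60°  [△PLR]
3. ∠KPL = 122°  [cyclic PLRK, opposite ∠P+∠R]
4. ∠KLP = 32°  [△PLK]
5. ∠LMP = 88°  [△PML]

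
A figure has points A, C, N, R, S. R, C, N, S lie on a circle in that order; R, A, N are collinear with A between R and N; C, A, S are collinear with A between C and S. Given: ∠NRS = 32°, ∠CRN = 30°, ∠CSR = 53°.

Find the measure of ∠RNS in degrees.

∠RNS = 65°

1. ∠RAS = 95°  [△RAS]
2. ∠CSN = 30°  [same arc CN]
3. ∠NAS = 85°  [linear pair at A on RN]
4. ∠RNS = 65°  [△NAS]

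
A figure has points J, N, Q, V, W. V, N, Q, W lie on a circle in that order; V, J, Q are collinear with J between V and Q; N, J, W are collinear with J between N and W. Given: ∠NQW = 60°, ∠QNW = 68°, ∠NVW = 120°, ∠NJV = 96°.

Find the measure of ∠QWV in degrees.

1. ∠NWQ = 52°  [△NQW]
2. ∠QVW = 68°  [same arc QW]
3. ∠QJW = 96°  [vertical angles at J]
4. ∠VQW = 32°  [△QJW]
5. ∠QWV = 80°  [△VQW]

∠QWV = 80°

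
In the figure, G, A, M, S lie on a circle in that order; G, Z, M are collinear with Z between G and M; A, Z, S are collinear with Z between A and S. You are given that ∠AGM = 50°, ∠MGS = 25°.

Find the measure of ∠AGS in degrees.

∠AGS = 75°

1. ∠ASM = 50°  [same arc AM]
2. ∠MAS = 25°  [same arc MS]
3. ∠AMS = 105°  [△AMS]
4. ∠AGS = 75°  [cyclic GAMS, opposite ∠G+∠M]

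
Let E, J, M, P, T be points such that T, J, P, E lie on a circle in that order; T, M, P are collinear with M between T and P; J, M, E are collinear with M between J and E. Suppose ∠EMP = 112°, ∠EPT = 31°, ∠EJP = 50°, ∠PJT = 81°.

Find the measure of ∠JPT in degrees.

1. ∠JMT = 112°  [vertical angles at M]
2. ∠JMP = 68°  [linear pair at M on TP]
3. ∠JPT = 62°  [△JMP]

∠JPT = 62°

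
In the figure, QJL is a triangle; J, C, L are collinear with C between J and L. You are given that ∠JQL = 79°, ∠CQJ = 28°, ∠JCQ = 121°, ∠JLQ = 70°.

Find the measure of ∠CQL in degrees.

1. ∠LCQ = 59°  [linear pair at C on JL]
2. ∠CLQ = 70°  [C on ray LJ]
3. ∠CQL = 51°  [△QCL]

∠CQL = 51°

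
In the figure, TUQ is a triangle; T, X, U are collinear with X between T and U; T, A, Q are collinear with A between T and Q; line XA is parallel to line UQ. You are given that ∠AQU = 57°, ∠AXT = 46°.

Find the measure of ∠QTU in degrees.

∠QTU = 77°

1. ∠TQU = 57°  [A on ray QT]
2. ∠QUT = 46°  [XA∥UQ, corresponding at X]
3. ∠QTU = 77°  [△TUQ]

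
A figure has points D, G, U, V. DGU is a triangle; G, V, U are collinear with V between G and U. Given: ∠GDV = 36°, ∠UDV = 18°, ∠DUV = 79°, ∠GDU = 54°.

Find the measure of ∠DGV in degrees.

∠DGV = 47°

1. ∠DUG = 79°  [V on ray UG]
2. ∠DGU = 47°  [△DGU]
3. ∠DGV = 47°  [V on ray GU]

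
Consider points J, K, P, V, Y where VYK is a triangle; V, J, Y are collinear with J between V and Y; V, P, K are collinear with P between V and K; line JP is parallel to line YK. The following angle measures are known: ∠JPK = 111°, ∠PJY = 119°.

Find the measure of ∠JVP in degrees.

1. ∠JPV = 69°  [linear pair at P on VK]
2. ∠PJV = 61°  [linear pair at J on VY]
3. ∠JVP = 50°  [△VJP]

∠JVP = 50°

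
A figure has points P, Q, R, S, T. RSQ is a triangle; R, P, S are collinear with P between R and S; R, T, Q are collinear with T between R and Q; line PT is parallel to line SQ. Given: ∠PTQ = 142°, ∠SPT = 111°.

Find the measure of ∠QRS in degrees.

∠QRS = 73°

1. ∠PTR = 38°  [linear pair at T on RQ]
2. ∠RPT = 69°  [linear pair at P on RS]
3. ∠PRT = 73°  [△RPT]
4. ∠QRS = 73°  [P on RS, T on RQ]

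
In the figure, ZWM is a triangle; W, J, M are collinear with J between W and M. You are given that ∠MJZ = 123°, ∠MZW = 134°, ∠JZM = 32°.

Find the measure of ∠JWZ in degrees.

1. ∠JMZ = 25°  [△ZJM]
2. ∠WMZ = 25°  [J on ray MW]
3. ∠MWZ = 21°  [△ZWM]
4. ∠JWZ = 21°  [J on ray WM]

∠JWZ = 21°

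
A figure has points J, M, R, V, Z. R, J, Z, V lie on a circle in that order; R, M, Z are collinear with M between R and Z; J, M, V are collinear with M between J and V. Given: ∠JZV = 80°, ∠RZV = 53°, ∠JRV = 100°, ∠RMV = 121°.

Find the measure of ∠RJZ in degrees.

∠RJZ = 85°

1. ∠RJV = 53°  [same arc RV]
2. ∠JVR = 27°  [△RJV]
3. ∠VRZ = 32°  [△RMV]
4. ∠RVZ = 95°  [△RZV]
5. ∠RJZ = 85°  [cyclic RJZV, opposite ∠J+∠V]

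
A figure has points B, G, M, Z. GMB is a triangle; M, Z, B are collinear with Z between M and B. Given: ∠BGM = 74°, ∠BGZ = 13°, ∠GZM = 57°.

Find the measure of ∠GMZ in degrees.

∠GMZ = 62°

1. ∠BZG = 123°  [linear pair at Z on MB]
2. ∠GBZ = 44°  [△GZB]
3. ∠GBM = 44°  [Z on ray BM]
4. ∠BMG = 62°  [△GMB]
5. ∠GMZ = 62°  [Z on ray MB]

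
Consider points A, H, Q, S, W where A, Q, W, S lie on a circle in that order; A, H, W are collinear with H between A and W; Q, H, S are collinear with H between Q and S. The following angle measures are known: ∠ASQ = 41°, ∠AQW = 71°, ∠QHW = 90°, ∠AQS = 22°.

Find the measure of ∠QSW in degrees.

∠QSW = 68°

1. ∠AWQ = 41°  [same arc AQ]
2. ∠QAW = 68°  [△AQW]
3. ∠QSW = 68°  [same arc QW]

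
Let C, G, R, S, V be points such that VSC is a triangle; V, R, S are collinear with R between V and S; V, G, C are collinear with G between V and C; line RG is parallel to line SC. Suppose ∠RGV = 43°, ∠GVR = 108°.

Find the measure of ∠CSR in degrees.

1. ∠GRV = 29°  [△VRG]
2. ∠GRS = 151°  [linear pair at R on VS]
3. ∠CSR = 29°  [RG∥SC, co-interior at S–R]

∠CSR = 29°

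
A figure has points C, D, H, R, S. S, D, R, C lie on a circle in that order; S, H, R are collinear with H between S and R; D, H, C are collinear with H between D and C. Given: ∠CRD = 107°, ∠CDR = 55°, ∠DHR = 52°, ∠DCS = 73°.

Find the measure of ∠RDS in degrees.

1. ∠DCR = 18°  [△DRC]
2. ∠DRS = 73°  [△DHR]
3. ∠DSR = 18°  [same arc DR]
4. ∠RDS = 89°  [△SDR]

∠RDS = 89°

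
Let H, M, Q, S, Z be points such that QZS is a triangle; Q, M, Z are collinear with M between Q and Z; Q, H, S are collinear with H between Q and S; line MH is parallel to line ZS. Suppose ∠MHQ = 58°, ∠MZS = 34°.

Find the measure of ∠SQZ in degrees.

∠SQZ = 88°

1. ∠QSZ = 58°  [MH∥ZS, corresponding at H]
2. ∠QZS = 34°  [M on ray ZQ]
3. ∠SQZ = 88°  [△QZS]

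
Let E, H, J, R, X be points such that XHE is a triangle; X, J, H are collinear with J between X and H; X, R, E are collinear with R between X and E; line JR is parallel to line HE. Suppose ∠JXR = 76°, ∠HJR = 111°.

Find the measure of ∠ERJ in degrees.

∠ERJ = 145°

1. ∠RJX = 69°  [linear pair at J on XH]
2. ∠JRX = 35°  [△XJR]
3. ∠ERJ = 145°  [linear pair at R on XE]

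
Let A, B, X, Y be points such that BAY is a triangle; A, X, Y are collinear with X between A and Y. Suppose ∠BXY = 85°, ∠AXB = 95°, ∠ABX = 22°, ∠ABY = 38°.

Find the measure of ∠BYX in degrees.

∠BYX = 79°

1. ∠BAX = 63°  [△BAX]
2. ∠BAY = 63°  [X on ray AY]
3. ∠AYB = 79°  [△BAY]
4. ∠BYX = 79°  [X on ray YA]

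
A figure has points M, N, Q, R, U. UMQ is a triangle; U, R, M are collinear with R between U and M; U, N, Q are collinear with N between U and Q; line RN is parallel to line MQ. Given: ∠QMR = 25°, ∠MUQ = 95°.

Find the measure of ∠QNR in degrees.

∠QNR = 120°

1. ∠QMU = 25°  [R on ray MU]
2. ∠MQU = 60°  [△UMQ]
3. ∠RNU = 60°  [RN∥MQ, corresponding at N]
4. ∠QNR = 120°  [linear pair at N on UQ]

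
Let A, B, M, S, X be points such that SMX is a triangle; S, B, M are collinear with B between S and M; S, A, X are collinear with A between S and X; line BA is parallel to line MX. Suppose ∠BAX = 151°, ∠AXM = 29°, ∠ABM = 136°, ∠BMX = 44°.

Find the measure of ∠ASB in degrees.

1. ∠BAS = 29°  [linear pair at A on SX]
2. ∠ABS = 44°  [linear pair at B on SM]
3. ∠ASB = 107°  [△SBA]

∠ASB = 107°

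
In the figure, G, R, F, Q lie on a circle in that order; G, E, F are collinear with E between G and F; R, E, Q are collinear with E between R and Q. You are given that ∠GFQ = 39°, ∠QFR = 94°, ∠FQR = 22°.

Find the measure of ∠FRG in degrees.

1. ∠GRQ = 39°  [same arc GQ]
2. ∠QGR = 86°  [cyclic GRFQ, opposite ∠G+∠F]
3. ∠FGR = 22°  [same arc RF]
4. ∠GQR = 55°  [△GRQ]
5. ∠GFR = 55°  [same arc GR]
6. ∠FRG = 103°  [△GRF]

∠FRG = 103°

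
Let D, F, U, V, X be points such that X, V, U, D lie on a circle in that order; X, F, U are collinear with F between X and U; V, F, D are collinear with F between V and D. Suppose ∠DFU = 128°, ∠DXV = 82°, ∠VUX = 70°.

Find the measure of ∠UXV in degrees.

∠UXV = 24°

1. ∠VFX = 128°  [vertical angles at F]
2. ∠VDX = 70°  [same arc XV]
3. ∠DVX = 28°  [△XVD]
4. ∠UXV = 24°  [△XFV]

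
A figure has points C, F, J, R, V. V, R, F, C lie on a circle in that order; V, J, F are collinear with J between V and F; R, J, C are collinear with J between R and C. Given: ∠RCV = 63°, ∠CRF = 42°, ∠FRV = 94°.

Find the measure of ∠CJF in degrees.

∠CJF = 105°

1. ∠RFV = 63°  [same arc VR]
2. ∠CVF = 42°  [same arc FC]
3. ∠FCV = 86°  [cyclic VRFC, opposite ∠R+∠C]
4. ∠FVR = 23°  [△VRF]
5. ∠CFV = 52°  [△VFC]
6. ∠FCR = 23°  [same arc RF]
7. ∠CJF = 105°  [△FJC]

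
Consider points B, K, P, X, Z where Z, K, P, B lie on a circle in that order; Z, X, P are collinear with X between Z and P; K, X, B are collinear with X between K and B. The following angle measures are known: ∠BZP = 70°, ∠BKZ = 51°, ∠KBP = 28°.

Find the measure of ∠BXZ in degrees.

∠BXZ = 79°

1. ∠BPZ = 51°  [same arc ZB]
2. ∠BXP = 101°  [△PXB]
3. ∠BXZ = 79°  [linear pair at X on ZP]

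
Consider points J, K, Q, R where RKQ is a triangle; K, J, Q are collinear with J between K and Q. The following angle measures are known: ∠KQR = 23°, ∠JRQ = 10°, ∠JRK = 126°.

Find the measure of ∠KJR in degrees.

∠KJR = 33°

1. ∠JQR = 23°  [J on ray QK]
2. ∠QJR = 147°  [△RJQ]
3. ∠KJR = 33°  [linear pair at J on KQ]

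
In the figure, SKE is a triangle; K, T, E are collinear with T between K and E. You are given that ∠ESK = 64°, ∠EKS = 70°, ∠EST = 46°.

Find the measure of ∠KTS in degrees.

∠KTS = 92°

1. ∠KES = 46°  [△SKE]
2. ∠SET = 46°  [T on ray EK]
3. ∠ETS = 88°  [△STE]
4. ∠KTS = 92°  [linear pair at T on KE]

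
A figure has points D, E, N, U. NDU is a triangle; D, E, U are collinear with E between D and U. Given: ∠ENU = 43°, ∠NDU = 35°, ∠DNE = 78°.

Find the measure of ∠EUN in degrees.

∠EUN = 24°

1. ∠EDN = 35°  [E on ray DU]
2. ∠DEN = 67°  [△NDE]
3. ∠NEU = 113°  [linear pair at E on DU]
4. ∠EUN = 24°  [△NEU]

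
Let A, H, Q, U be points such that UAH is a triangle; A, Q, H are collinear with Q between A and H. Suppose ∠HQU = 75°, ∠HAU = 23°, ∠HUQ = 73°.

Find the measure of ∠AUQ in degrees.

∠AUQ = 52°

1. ∠AQU = 105°  [linear pair at Q on AH]
2. ∠QAU = 23°  [Q on ray AH]
3. ∠AUQ = 52°  [△UAQ]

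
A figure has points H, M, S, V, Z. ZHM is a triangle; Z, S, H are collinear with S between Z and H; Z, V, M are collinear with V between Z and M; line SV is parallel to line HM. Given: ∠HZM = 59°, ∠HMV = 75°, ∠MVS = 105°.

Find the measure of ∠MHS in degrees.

∠MHS = 46°

1. ∠HMZ = 75°  [V on ray MZ]
2. ∠MHZ = 46°  [△ZHM]
3. ∠MHS = 46°  [S on ray HZ]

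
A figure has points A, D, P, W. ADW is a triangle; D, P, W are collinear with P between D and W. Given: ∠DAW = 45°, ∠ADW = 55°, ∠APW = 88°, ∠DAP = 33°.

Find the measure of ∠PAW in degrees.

∠PAW = 12°

1. ∠AWD = 80°  [△ADW]
2. ∠AWP = 80°  [P on ray WD]
3. ∠PAW = 12°  [△APW]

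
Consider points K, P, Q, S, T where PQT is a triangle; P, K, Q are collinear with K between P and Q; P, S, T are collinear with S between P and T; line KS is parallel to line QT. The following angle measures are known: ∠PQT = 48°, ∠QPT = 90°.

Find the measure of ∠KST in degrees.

1. ∠PTQ = 42°  [△PQT]
2. ∠KSP = 42°  [KS∥QT, corresponding at S]
3. ∠KST = 138°  [linear pair at S on PT]

∠KST = 138°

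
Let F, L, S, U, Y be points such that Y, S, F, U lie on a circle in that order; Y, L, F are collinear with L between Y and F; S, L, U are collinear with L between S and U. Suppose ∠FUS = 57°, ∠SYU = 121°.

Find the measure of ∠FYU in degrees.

1. ∠SFU = 59°  [cyclic YSFU, opposite ∠Y+∠F]
2. ∠FSU = 64°  [△SFU]
3. ∠FYU = 64°  [same arc FU]

∠FYU = 64°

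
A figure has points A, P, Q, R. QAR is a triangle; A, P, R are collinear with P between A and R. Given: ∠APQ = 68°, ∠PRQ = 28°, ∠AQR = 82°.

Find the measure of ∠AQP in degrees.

∠AQP = 42°

1. ∠ARQ = 28°  [P on ray RA]
2. ∠QAR = 70°  [△QAR]
3. ∠PAQ = 70°  [P on ray AR]
4. ∠AQP = 42°  [△QAP]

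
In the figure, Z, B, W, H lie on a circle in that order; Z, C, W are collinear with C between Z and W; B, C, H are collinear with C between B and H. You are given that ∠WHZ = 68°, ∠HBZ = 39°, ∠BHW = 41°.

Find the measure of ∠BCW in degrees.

∠BCW = 80°

1. ∠BZW = 41°  [same arc BW]
2. ∠BCZ = 100°  [△ZCB]
3. ∠BCW = 80°  [linear pair at C on ZW]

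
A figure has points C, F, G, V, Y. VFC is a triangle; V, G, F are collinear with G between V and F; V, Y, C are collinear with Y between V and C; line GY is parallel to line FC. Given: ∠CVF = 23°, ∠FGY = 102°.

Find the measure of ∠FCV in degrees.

1. ∠GVY = 23°  [G on VF, Y on VC]
2. ∠VGY = 78°  [linear pair at G on VF]
3. ∠GYV = 79°  [△VGY]
4. ∠FCV = 79°  [GY∥FC, corresponding at Y]

∠FCV = 79°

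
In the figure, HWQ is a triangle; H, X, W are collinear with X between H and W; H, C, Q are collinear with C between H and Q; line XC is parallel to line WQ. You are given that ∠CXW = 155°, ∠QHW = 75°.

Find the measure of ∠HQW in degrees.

1. ∠CXH = 25°  [linear pair at X on HW]
2. ∠CHX = 75°  [X on HW, C on HQ]
3. ∠HCX = 80°  [△HXC]
4. ∠HQW = 80°  [XC∥WQ, corresponding at C]

∠HQW = 80°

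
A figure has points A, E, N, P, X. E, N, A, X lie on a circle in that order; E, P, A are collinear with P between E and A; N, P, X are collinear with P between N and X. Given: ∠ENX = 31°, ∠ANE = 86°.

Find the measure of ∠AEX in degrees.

∠AEX = 55°

1. ∠EAX = 31°  [same arc EX]
2. ∠AXE = 94°  [cyclic ENAX, opposite ∠N+∠X]
3. ∠AEX = 55°  [△EAX]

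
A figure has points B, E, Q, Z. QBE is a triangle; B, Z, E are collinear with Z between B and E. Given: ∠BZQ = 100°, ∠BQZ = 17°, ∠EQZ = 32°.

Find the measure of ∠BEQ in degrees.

∠BEQ = 68°

1. ∠EZQ = 80°  [linear pair at Z on BE]
2. ∠QEZ = 68°  [△QZE]
3. ∠BEQ = 68°  [Z on ray EB]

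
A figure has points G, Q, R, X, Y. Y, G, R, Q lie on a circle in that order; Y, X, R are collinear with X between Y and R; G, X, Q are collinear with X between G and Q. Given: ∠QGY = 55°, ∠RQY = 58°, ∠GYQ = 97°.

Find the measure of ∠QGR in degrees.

1. ∠QRY = 55°  [same arc YQ]
2. ∠QYR = 67°  [△YRQ]
3. ∠QGR = 67°  [same arc RQ]

∠QGR = 67°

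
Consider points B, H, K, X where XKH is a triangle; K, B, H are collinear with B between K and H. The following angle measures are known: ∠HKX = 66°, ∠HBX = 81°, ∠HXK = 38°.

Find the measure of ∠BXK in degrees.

1. ∠BKX = 66°  [B on ray KH]
2. ∠KBX = 99°  [linear pair at B on KH]
3. ∠BXK = 15°  [△XKB]

∠BXK = 15°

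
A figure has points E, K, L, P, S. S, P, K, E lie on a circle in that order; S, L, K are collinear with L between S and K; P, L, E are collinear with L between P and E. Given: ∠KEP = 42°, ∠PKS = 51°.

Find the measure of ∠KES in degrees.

1. ∠KSP = 42°  [same arc PK]
2. ∠KPS = 87°  [△SPK]
3. ∠KES = 93°  [cyclic SPKE, opposite ∠P+∠E]

∠KES = 93°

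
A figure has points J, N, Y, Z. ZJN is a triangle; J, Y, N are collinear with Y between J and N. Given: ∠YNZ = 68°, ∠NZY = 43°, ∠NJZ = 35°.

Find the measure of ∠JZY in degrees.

1. ∠NYZ = 69°  [△ZYN]
2. ∠YJZ = 35°  [Y on ray JN]
3. ∠JYZ = 111°  [linear pair at Y on JN]
4. ∠JZY = 34°  [△ZJY]

∠JZY = 34°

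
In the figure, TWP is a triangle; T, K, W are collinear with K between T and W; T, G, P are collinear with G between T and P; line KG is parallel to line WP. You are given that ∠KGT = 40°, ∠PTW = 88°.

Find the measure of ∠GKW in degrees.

∠GKW = 128°

1. ∠TPW = 40°  [KG∥WP, corresponding at G]
2. ∠PWT = 52°  [△TWP]
3. ∠GKT = 52°  [KG∥WP, corresponding at K]
4. ∠GKW = 128°  [linear pair at K on TW]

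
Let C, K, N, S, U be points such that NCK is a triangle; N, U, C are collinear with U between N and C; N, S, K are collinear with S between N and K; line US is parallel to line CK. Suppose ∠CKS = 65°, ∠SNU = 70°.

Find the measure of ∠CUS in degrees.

1. ∠CKN = 65°  [S on ray KN]
2. ∠CNK = 70°  [U on NC, S on NK]
3. ∠KCN = 45°  [△NCK]
4. ∠NUS = 45°  [US∥CK, corresponding at U]
5. ∠CUS = 135°  [linear pair at U on NC]

∠CUS = 135°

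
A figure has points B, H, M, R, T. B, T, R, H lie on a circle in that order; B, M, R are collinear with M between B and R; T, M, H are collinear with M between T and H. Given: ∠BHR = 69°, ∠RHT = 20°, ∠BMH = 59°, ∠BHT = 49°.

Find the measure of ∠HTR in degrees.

∠HTR = 72°

1. ∠RMT = 59°  [vertical angles at M]
2. ∠BRT = 49°  [same arc BT]
3. ∠HTR = 72°  [△TMR]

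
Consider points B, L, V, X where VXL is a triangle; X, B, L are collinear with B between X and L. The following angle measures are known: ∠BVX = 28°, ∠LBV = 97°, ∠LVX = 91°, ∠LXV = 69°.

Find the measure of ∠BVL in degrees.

∠BVL = 63°

1. ∠VLX = 20°  [△VXL]
2. ∠BLV = 20°  [B on ray LX]
3. ∠BVL = 63°  [△VBL]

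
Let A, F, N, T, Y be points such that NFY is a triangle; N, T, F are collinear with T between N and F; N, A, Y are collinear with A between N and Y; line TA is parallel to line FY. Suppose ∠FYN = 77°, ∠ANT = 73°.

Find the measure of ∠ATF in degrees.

∠ATF = 150°

1. ∠NAT = 77°  [TA∥FY, corresponding at A]
2. ∠ATN = 30°  [△NTA]
3. ∠ATF = 150°  [linear pair at T on NF]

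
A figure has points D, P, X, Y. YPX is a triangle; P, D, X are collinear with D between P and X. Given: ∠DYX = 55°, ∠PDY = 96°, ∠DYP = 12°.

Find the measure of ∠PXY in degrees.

∠PXY = 41°

1. ∠XDY = 84°  [linear pair at D on PX]
2. ∠DXY = 41°  [△YDX]
3. ∠PXY = 41°  [D on ray XP]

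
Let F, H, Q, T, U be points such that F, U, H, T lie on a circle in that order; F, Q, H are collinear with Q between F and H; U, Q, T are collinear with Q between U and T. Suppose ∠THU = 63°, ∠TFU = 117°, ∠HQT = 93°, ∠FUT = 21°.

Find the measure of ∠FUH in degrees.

∠FUH = 72°

1. ∠FTU = 42°  [△FUT]
2. ∠FQU = 93°  [vertical angles at Q]
3. ∠HFU = 66°  [△FQU]
4. ∠FHU = 42°  [same arc FU]
5. ∠FUH = 72°  [△FUH]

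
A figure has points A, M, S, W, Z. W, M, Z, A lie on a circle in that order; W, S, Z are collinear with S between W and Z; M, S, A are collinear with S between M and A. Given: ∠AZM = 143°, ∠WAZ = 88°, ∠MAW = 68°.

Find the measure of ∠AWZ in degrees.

1. ∠AWM = 37°  [cyclic WMZA, opposite ∠W+∠Z]
2. ∠AMW = 75°  [△WMA]
3. ∠AZW = 75°  [same arc WA]
4. ∠AWZ = 17°  [△WZA]

∠AWZ = 17°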